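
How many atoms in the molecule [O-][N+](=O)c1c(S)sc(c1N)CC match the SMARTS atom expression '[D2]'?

The query [D2] means: atom with exactly two heavy-atom neighbours.
Check the 12 heavy atoms by environment: 1× s (aromatic, D2) → match; 4× c (aromatic, D3) → no; 1× S (D1) → no; 1× N (charge +1, D3) → no; 1× O (charge -1, D1) → no; 1× O (D1) → no; 1× C (D2) → match; 1× C (D1) → no; 1× N (D1) → no.
Summing the matching environments: 1 + 1 = 2 matching atoms.

2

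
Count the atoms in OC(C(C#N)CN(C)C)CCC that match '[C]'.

9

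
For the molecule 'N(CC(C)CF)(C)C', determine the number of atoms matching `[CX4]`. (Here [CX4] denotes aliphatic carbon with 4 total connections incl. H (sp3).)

6

The query [CX4] means: C with X4: aliphatic carbon with exactly 4 total connections (bonds + H).
Check the 8 heavy atoms by environment: 6× C (X4) → match; 1× F (X1) → no; 1× N (X3) → no.
That gives 6 matching atoms.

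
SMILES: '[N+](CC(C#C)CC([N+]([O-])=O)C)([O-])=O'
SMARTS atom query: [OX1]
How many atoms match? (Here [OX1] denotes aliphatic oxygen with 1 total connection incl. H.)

The query [OX1] means: aliphatic oxygen with one total connection — typically a carbonyl =O or an oxide.
Check the 13 heavy atoms by environment: 5× C (X4) → no; 2× N (charge +1, X3) → no; 2× O (charge -1, X1) → match; 2× O (X1) → match; 2× C (X2) → no.
Summing the matching environments: 2 + 2 = 4 matching atoms.

4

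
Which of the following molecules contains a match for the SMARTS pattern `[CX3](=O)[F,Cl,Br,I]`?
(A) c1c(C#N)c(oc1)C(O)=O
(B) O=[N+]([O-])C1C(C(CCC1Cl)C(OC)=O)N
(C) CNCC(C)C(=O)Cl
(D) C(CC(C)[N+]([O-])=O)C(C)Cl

C

[CX3](=O)[F,Cl,Br,I] describes a carbonyl carbon bonded to a halogen (an acyl halide).
(A) has a carboxylic acid group (-C(=O)OH) but the carbonyl is bonded to -OH, not to a halogen.
(B) has a methyl-ester group (-C(=O)OCH3) but the carbonyl is bonded to -O-C, not to a halogen.
(C) contains an acyl chloride (-C(=O)Cl), which satisfies every atom and bond constraint.
(D) has a chloro substituent but the Cl is not on a carbonyl carbon.
So the answer is (C).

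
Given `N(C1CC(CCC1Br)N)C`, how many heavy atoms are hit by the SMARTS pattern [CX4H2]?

3

Check the 10 heavy atoms by environment: 3× C (H2, X4) → match; 3× C (H1, X4) → no; 1× Br (H0, X1) → no; 1× N (H1, X3) → no; 1× C (H3, X4) → no; 1× N (H2, X3) → no.
That gives 3 matching atoms.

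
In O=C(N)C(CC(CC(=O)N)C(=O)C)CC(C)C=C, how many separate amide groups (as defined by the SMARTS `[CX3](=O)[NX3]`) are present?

2

[CX3](=O)[NX3] is the SMARTS for an amide: a carbonyl carbon bonded to a trivalent nitrogen.
The molecule carries 2 separate instances of a primary amide (-C(=O)NH2) meeting every constraint; each maps to a distinct set of atoms, giving 2 matches.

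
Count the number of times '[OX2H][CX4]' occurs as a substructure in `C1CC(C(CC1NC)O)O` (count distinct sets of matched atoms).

[OX2H][CX4] is the SMARTS for an aliphatic alcohol: a hydroxyl oxygen bound to an sp3 (X4) carbon.
The molecule carries 2 separate instances of a hydroxyl group (-OH) meeting every constraint; each maps to a distinct set of atoms, giving 2 matches.

2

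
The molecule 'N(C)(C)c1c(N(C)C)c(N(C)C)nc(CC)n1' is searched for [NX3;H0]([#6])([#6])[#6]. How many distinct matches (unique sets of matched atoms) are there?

3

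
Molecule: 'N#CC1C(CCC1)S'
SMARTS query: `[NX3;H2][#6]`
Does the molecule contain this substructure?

No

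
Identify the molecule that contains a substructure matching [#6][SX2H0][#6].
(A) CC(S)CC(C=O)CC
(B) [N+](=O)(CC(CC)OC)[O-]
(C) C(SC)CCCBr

C

[#6][SX2H0][#6] describes an aliphatic sulfur bridging two carbons with no H on the sulfur (a thioether).
(A) has a thiol (-SH) but the sulfur has H1, not H0 bridging two carbons.
(B) has a methoxy ether (-OCH3) but the bridging atom is O, not S.
(C) contains a methylthio ether (-SCH3), which satisfies every atom and bond constraint.
So the answer is (C).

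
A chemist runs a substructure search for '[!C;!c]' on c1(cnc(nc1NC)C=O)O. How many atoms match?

The query [!C;!c] means: neither aliphatic nor aromatic carbon — same as [!#6].
Check the 11 heavy atoms by environment: 2× n (aromatic) → match; 4× c (aromatic) → no; 2× C → no; 2× O → match; 1× N → match.
Summing the matching environments: 2 + 2 + 1 = 5 matching atoms.

5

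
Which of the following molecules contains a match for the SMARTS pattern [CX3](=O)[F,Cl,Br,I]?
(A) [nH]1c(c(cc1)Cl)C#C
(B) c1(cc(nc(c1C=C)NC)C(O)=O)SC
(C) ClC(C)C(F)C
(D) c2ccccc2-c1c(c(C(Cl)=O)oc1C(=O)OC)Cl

[CX3](=O)[F,Cl,Br,I] describes a carbonyl carbon bonded to a halogen (an acyl halide).
(A) has a chloro substituent but the Cl is not on a carbonyl carbon.
(B) has a carboxylic acid group (-C(=O)OH) but the carbonyl is bonded to -OH, not to a halogen.
(C) has a chloro substituent but the Cl is not on a carbonyl carbon.
(D) contains an acyl chloride (-C(=O)Cl), which satisfies every atom and bond constraint.
So the answer is (D).

D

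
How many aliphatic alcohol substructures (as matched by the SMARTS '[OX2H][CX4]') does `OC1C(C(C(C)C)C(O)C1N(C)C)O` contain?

[OX2H][CX4] is the SMARTS for an aliphatic alcohol: a hydroxyl oxygen bound to an sp3 (X4) carbon.
The molecule carries 3 separate instances of a hydroxyl group (-OH) meeting every constraint; each maps to a distinct set of atoms, giving 3 matches.

3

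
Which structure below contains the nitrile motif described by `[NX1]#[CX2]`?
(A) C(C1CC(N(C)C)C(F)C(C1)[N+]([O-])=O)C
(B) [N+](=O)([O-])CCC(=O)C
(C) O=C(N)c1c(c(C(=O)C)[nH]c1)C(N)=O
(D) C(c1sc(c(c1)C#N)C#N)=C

[NX1]#[CX2] describes a nitrogen triple-bonded to a two-connected carbon (a nitrile).
(A) has a nitro group (-[N+](=O)[O-]) but there is no C#N triple bond.
(B) has a nitro group (-[N+](=O)[O-]) but there is no C#N triple bond.
(C) has a primary amide (-C(=O)NH2) but the nitrogen is NX3, not NX1.
(D) contains a nitrile (-C#N), which satisfies every atom and bond constraint.
So the answer is (D).

D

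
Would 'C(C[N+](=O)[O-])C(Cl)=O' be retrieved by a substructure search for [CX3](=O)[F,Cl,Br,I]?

Yes

The pattern [CX3](=O)[F,Cl,Br,I] describes a carbonyl carbon bonded to a halogen — an acyl halide.
The molecule carries an acyl chloride (-C(=O)Cl), whose atoms satisfy every constraint of the query, so the pattern matches.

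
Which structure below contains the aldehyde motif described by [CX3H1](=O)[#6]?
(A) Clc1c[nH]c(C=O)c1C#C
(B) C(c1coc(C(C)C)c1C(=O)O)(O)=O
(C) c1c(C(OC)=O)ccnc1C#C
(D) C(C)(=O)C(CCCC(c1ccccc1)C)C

A

[CX3H1](=O)[#6] describes an sp2 carbon with one H, double-bonded to O and single-bonded to carbon (an aldehyde).
(A) contains an aldehyde (-CHO), which satisfies every atom and bond constraint.
(B) has a carboxylic acid group (-C(=O)OH) but the carbonyl carbon has H0 and is bonded to O, not H1.
(C) has a methyl-ester group (-C(=O)OCH3) but the carbonyl carbon has H0, not H1.
(D) has an acetyl/ketone group (-C(=O)CH3) but the carbonyl carbon has H0 (two carbon neighbours), not H1.
So the answer is (A).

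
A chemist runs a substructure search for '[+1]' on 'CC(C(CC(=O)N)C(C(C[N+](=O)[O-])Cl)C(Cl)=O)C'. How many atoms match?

The query [+1] means: atom carrying a +1 formal charge.
Check the 18 heavy atoms by environment: 10× C → no; 3× O → no; 1× N → no; 2× Cl → no; 1× N (charge +1) → match; 1× O (charge -1) → no.
That gives 1 matching atom.

1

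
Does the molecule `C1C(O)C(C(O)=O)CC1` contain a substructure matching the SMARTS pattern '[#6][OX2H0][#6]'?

No

The pattern [#6][OX2H0][#6] describes an aliphatic oxygen bridging two carbons with no H on the oxygen — an ether.
The closest candidate here is a carboxylic acid group (-C(=O)OH), but the -OH oxygen has H1; the =O is OX1, not OX2. No other fragment satisfies the full query, so there is no match.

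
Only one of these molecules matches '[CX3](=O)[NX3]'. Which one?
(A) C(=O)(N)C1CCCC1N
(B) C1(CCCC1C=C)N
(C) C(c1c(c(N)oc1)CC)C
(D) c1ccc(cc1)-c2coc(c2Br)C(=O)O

A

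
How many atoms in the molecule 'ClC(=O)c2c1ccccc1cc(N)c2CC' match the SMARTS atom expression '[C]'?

3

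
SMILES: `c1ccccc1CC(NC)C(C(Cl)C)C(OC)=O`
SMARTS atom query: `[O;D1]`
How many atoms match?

The query [O;D1] means: aliphatic oxygen bonded to exactly one heavy atom.
Check the 18 heavy atoms by environment: 1× C (D2) → no; 4× C (D3) → no; 3× C (D1) → no; 1× N (D2) → no; 1× O (D1) → match; 1× O (D2) → no; 1× c (aromatic, D3) → no; 5× c (aromatic, D2) → no; 1× Cl (D1) → no.
That gives 1 matching atom.

1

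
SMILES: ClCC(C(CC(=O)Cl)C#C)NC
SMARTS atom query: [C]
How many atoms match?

8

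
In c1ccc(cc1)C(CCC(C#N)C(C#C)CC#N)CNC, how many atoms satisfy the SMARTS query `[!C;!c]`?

3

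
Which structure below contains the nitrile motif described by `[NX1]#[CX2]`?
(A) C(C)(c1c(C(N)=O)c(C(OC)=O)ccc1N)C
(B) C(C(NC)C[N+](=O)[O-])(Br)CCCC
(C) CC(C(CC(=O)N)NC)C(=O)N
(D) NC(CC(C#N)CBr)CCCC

D

[NX1]#[CX2] describes a nitrogen triple-bonded to a two-connected carbon (a nitrile).
(A) has a primary amino group (-NH2) but the nitrogen is NX3 (three connections), not NX1 triple-bonded.
(B) has a nitro group (-[N+](=O)[O-]) but there is no C#N triple bond.
(C) has a primary amide (-C(=O)NH2) but the nitrogen is NX3, not NX1.
(D) contains a nitrile (-C#N), which satisfies every atom and bond constraint.
So the answer is (D).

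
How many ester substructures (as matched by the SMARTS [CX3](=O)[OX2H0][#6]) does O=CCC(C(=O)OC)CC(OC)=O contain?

2

[CX3](=O)[OX2H0][#6] is the SMARTS for an ester: a carbonyl carbon bonded to an oxygen that is itself bonded to carbon (no H on that O).
The molecule carries 2 separate instances of a methyl-ester group (-C(=O)OCH3) meeting every constraint; each maps to a distinct set of atoms, giving 2 matches.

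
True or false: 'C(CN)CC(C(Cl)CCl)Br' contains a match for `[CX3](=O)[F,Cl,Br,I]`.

False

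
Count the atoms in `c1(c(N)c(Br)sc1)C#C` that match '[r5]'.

The query [r5] means: r5 matches atoms in a five-membered ring.
Check the 9 heavy atoms by environment: 1× s (aromatic, in 5-ring) → match; 4× c (aromatic, in 5-ring) → match; 1× N (acyclic) → no; 1× Br (acyclic) → no; 2× C (acyclic) → no.
Summing the matching environments: 1 + 4 = 5 matching atoms.

5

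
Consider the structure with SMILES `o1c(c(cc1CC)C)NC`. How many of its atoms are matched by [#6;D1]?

3

The query [#6;D1] means: carbon bonded to exactly one heavy atom.
Check the 10 heavy atoms by environment: 1× o (aromatic, D2) → no; 3× c (aromatic, D3) → no; 1× c (aromatic, D2) → no; 3× C (D1) → match; 1× N (D2) → no; 1× C (D2) → no.
That gives 3 matching atoms.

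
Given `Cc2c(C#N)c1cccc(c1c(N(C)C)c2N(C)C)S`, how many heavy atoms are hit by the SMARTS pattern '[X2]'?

The query [X2] means: any atom with exactly two total connections (bonds + H).
Check the 20 heavy atoms by environment: 10× c (aromatic, X3) → no; 2× N (X3) → no; 5× C (X4) → no; 1× C (X2) → match; 1× N (X1) → no; 1× S (X2) → match.
Summing the matching environments: 1 + 1 = 2 matching atoms.

2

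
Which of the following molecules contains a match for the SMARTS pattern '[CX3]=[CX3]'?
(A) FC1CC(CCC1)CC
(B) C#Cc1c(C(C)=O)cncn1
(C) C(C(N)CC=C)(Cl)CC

C

[CX3]=[CX3] describes a non-aromatic C=C double bond between two sp2 carbons (an alkene).
(A) has an ethyl group (-CH2CH3) but its C-C bond is a single bond between CX4 carbons, not CX3=CX3.
(B) has an ethynyl group (-C#CH) but the C-C bond is a triple bond, not a double bond.
(C) contains a vinyl group (-CH=CH2), which satisfies every atom and bond constraint.
So the answer is (C).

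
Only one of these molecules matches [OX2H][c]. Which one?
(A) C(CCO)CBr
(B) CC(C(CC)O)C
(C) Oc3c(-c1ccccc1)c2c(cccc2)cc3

[OX2H][c] describes a hydroxyl oxygen attached to an aromatic carbon (a phenol).
(A) has a hydroxyl group (-OH) but the -OH is on an aliphatic carbon, not an aromatic c.
(B) has a hydroxyl group (-OH) but the -OH is on an aliphatic carbon, not an aromatic c.
(C) contains a hydroxyl group (-OH), which satisfies every atom and bond constraint.
So the answer is (C).

C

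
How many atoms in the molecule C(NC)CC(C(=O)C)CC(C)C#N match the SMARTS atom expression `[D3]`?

The query [D3] means: atom with exactly three heavy-atom neighbours.
Check the 13 heavy atoms by environment: 3× C (D1) → no; 3× C (D3) → match; 4× C (D2) → no; 1× N (D2) → no; 1× O (D1) → no; 1× N (D1) → no.
That gives 3 matching atoms.

3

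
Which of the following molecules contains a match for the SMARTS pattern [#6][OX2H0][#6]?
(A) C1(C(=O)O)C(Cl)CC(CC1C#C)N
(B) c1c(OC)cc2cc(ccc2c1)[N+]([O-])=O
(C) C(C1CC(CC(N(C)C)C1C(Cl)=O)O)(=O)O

B

[#6][OX2H0][#6] describes an aliphatic oxygen bridging two carbons with no H on the oxygen (an ether).
(A) has a carboxylic acid group (-C(=O)OH) but the -OH oxygen has H1; the =O is OX1, not OX2.
(B) contains a methoxy ether (-OCH3), which satisfies every atom and bond constraint.
(C) has a carboxylic acid group (-C(=O)OH) but the -OH oxygen has H1; the =O is OX1, not OX2.
So the answer is (B).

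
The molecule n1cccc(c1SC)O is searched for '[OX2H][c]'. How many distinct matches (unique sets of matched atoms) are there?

1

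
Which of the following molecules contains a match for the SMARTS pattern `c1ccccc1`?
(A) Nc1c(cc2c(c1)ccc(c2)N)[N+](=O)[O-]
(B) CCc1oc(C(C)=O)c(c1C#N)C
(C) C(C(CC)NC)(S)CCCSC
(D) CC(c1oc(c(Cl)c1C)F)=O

c1ccccc1 describes six aromatic carbons in a ring (a benzene ring).
(A) contains the required atom environment, so the pattern matches.
(B) has a methyl group (-CH3) but no six-membered all-carbon aromatic ring is present.
(C) has a methyl group (-CH3) but no six-membered all-carbon aromatic ring is present.
(D) has a methyl group (-CH3) but no six-membered all-carbon aromatic ring is present.
So the answer is (A).

A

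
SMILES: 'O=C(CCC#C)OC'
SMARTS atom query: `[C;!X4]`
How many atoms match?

3

The query [C;!X4] means: aliphatic carbon that does not have four total connections.
Check the 8 heavy atoms by environment: 3× C (X4) → no; 2× C (X2) → match; 1× C (X3) → match; 1× O (X1) → no; 1× O (X2) → no.
Summing the matching environments: 2 + 1 = 3 matching atoms.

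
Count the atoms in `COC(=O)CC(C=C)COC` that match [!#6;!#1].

The query [!#6;!#1] means: not carbon and not hydrogen — any heteroatom.
Check the 11 heavy atoms by environment: 8× C → no; 3× O → match.
That gives 3 matching atoms.

3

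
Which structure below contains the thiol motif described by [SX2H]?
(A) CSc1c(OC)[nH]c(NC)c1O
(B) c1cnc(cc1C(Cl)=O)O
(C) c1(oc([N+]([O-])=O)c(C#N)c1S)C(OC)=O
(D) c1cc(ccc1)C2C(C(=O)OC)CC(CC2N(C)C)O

C

[SX2H] describes an aliphatic sulfur with two connections, one being H (a thiol).
(A) has a hydroxyl group (-OH) but it is an -OH, not an -SH.
(B) has a hydroxyl group (-OH) but it is an -OH, not an -SH.
(C) contains a thiol (-SH), which satisfies every atom and bond constraint.
(D) has a hydroxyl group (-OH) but it is an -OH, not an -SH.
So the answer is (C).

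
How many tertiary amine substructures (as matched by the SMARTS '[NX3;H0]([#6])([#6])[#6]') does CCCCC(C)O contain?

0

[NX3;H0]([#6])([#6])[#6] is the SMARTS for a tertiary amine: a trivalent nitrogen with no H, bonded to three carbons.
No fragment in the molecule satisfies every constraint, giving 0 matches.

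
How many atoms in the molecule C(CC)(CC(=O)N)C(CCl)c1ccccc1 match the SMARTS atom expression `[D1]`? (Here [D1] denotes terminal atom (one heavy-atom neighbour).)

The query [D1] means: atom with exactly one heavy-atom neighbour (degree 1).
Check the 16 heavy atoms by environment: 3× C (D2) → no; 3× C (D3) → no; 1× O (D1) → match; 1× N (D1) → match; 1× C (D1) → match; 1× c (aromatic, D3) → no; 5× c (aromatic, D2) → no; 1× Cl (D1) → match.
Summing the matching environments: 1 + 1 + 1 + 1 = 4 matching atoms.

4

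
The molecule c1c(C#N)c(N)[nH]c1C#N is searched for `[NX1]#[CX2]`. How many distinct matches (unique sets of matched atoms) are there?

2

[NX1]#[CX2] is the SMARTS for a nitrile: a nitrogen triple-bonded to a two-connected carbon.
The molecule carries 2 separate instances of a nitrile (-C#N) meeting every constraint; each maps to a distinct set of atoms, giving 2 matches.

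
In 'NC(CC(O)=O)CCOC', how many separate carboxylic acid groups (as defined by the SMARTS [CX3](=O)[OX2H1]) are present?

1

[CX3](=O)[OX2H1] is the SMARTS for a carboxylic acid: an sp2 carbon double-bonded to O and single-bonded to an -OH oxygen.
Exactly one fragment in the molecule meets all constraints, giving 1 match.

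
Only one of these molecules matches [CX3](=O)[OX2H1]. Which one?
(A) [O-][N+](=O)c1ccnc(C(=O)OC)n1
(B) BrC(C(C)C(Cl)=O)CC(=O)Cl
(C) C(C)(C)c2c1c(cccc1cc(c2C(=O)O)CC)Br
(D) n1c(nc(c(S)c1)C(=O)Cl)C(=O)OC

C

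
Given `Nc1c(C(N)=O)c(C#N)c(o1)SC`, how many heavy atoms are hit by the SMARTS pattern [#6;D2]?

1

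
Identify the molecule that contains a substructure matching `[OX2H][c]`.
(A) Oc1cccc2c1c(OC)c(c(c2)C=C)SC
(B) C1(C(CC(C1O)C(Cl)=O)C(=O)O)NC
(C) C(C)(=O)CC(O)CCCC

[OX2H][c] describes a hydroxyl oxygen attached to an aromatic carbon (a phenol).
(A) contains a hydroxyl group (-OH), which satisfies every atom and bond constraint.
(B) has a hydroxyl group (-OH) but the -OH is on an aliphatic carbon, not an aromatic c.
(C) has a hydroxyl group (-OH) but the -OH is on an aliphatic carbon, not an aromatic c.
So the answer is (A).

A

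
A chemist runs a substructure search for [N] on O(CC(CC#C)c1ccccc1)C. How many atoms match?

The query [N] means: uppercase N matches aliphatic (non-aromatic) nitrogen only.
Check the 13 heavy atoms by environment: 6× C → no; 6× c (aromatic) → no; 1× O → no.
No environment satisfies the query, so 0 matching atoms.

0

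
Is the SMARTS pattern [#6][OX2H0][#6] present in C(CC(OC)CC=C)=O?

The pattern [#6][OX2H0][#6] describes an aliphatic oxygen bridging two carbons with no H on the oxygen — an ether.
The molecule carries a methoxy ether (-OCH3), whose atoms satisfy every constraint of the query, so the pattern matches.

Yes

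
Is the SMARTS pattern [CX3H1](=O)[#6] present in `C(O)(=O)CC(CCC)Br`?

No

The pattern [CX3H1](=O)[#6] describes an sp2 carbon with one H, double-bonded to O and single-bonded to carbon — an aldehyde.
The closest candidate here is a carboxylic acid group (-C(=O)OH), but the carbonyl carbon has H0 and is bonded to O, not H1. No other fragment satisfies the full query, so there is no match.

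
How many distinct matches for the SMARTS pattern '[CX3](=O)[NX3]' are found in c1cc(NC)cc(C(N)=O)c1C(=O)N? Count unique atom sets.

2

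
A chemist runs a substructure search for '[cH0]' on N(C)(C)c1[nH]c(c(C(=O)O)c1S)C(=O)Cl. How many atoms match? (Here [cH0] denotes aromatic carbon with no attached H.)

Check the 15 heavy atoms by environment: 1× n (aromatic, H1) → no; 4× c (aromatic, H0) → match; 2× C (H0) → no; 2× O (H0) → no; 1× O (H1) → no; 1× N (H0) → no; 2× C (H3) → no; 1× S (H1) → no; 1× Cl (H0) → no.
That gives 4 matching atoms.

4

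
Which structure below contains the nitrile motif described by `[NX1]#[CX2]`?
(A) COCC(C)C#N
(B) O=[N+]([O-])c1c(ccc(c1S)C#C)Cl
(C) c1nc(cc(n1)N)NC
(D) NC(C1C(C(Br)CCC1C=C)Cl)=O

[NX1]#[CX2] describes a nitrogen triple-bonded to a two-connected carbon (a nitrile).
(A) contains a nitrile (-C#N), which satisfies every atom and bond constraint.
(B) has a nitro group (-[N+](=O)[O-]) but there is no C#N triple bond.
(C) has a primary amino group (-NH2) but the nitrogen is NX3 (three connections), not NX1 triple-bonded.
(D) has a primary amide (-C(=O)NH2) but the nitrogen is NX3, not NX1.
So the answer is (A).

A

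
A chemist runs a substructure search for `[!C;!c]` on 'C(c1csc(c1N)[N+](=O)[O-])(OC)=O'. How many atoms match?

7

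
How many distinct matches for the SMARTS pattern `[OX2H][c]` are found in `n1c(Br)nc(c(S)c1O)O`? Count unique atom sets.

[OX2H][c] is the SMARTS for a phenol: a hydroxyl oxygen attached to an aromatic carbon.
The molecule carries 2 separate instances of a hydroxyl group (-OH) meeting every constraint; each maps to a distinct set of atoms, giving 2 matches.

2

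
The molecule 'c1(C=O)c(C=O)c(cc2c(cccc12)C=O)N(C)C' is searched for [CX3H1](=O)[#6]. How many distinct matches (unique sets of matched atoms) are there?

[CX3H1](=O)[#6] is the SMARTS for an aldehyde: an sp2 carbon with one H, double-bonded to O and single-bonded to carbon.
The molecule carries 3 separate instances of an aldehyde (-CHO) meeting every constraint; each maps to a distinct set of atoms, giving 3 matches.

3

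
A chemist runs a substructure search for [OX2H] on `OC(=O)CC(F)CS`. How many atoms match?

1

Check the 8 heavy atoms by environment: 2× C (H2, X4) → no; 1× C (H1, X4) → no; 1× S (H1, X2) → no; 1× C (H0, X3) → no; 1× O (H0, X1) → no; 1× O (H1, X2) → match; 1× F (H0, X1) → no.
That gives 1 matching atom.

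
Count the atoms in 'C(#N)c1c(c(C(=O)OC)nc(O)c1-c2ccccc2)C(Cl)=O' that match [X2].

4

Check the 22 heavy atoms by environment: 1× n (aromatic, X2) → match; 11× c (aromatic, X3) → no; 2× C (X3) → no; 2× O (X1) → no; 2× O (X2) → match; 1× C (X4) → no; 1× Cl (X1) → no; 1× C (X2) → match; 1× N (X1) → no.
Summing the matching environments: 1 + 2 + 1 = 4 matching atoms.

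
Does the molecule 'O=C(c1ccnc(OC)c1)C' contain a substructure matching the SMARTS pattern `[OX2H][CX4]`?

No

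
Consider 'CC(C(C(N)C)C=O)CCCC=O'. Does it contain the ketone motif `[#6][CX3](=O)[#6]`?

No

The pattern [#6][CX3](=O)[#6] describes a carbonyl carbon (no H) flanked by two carbons — a ketone.
The closest candidate here is an aldehyde (-CHO), but the carbonyl carbon has H1, so it is not flanked by two carbons. No other fragment satisfies the full query, so there is no match.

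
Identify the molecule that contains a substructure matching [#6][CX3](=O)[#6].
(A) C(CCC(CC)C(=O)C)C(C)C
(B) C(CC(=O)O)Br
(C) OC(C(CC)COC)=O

A

[#6][CX3](=O)[#6] describes a carbonyl carbon (no H) flanked by two carbons (a ketone).
(A) contains an acetyl/ketone group (-C(=O)CH3), which satisfies every atom and bond constraint.
(B) has a carboxylic acid group (-C(=O)OH) but one neighbour of the carbonyl carbon is O, not C.
(C) has a carboxylic acid group (-C(=O)OH) but one neighbour of the carbonyl carbon is O, not C.
So the answer is (A).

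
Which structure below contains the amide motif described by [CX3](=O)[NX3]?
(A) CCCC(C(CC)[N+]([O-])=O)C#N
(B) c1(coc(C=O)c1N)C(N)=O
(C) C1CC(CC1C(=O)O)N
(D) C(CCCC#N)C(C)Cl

B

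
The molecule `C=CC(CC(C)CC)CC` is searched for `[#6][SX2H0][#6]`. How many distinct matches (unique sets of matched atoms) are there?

[#6][SX2H0][#6] is the SMARTS for a thioether: an aliphatic sulfur bridging two carbons with no H on the sulfur.
No fragment in the molecule satisfies every constraint, giving 0 matches.

0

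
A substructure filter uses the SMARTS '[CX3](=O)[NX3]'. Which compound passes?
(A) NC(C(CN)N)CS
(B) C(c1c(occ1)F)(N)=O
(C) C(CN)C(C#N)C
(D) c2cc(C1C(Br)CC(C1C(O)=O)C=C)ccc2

[CX3](=O)[NX3] describes a carbonyl carbon bonded to a trivalent nitrogen (an amide).
(A) has a primary amino group (-NH2) but the -NH2 is not attached to a carbonyl carbon.
(B) contains a primary amide (-C(=O)NH2), which satisfies every atom and bond constraint.
(C) has a primary amino group (-NH2) but the -NH2 is not attached to a carbonyl carbon.
(D) has a carboxylic acid group (-C(=O)OH) but the carbonyl is bonded to O, not to an NX3 nitrogen.
So the answer is (B).

B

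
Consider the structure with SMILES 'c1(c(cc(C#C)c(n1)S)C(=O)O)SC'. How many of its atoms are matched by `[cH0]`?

The query [cH0] means: aromatic carbon with no attached hydrogen (substituted or ring-fusion).
Check the 14 heavy atoms by environment: 1× n (aromatic, H0) → no; 4× c (aromatic, H0) → match; 1× c (aromatic, H1) → no; 2× C (H0) → no; 1× C (H1) → no; 1× S (H1) → no; 1× O (H0) → no; 1× O (H1) → no; 1× S (H0) → no; 1× C (H3) → no.
That gives 4 matching atoms.

4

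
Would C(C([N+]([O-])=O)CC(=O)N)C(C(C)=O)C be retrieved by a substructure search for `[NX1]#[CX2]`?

No

The pattern [NX1]#[CX2] describes a nitrogen triple-bonded to a two-connected carbon — a nitrile.
The closest candidate here is a nitro group (-[N+](=O)[O-]), but there is no C#N triple bond. No other fragment satisfies the full query, so there is no match.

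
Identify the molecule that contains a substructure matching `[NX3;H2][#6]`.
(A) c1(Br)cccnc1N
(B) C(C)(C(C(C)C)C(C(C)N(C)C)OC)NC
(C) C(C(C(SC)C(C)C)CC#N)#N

[NX3;H2][#6] describes a trivalent nitrogen with two H attached to carbon (a primary amine).
(A) contains a primary amino group (-NH2), which satisfies every atom and bond constraint.
(B) has an N-methylamino group (-NHCH3) but the nitrogen bears two carbons and only one H (H1), not H2.
(C) has a nitrile (-C#N) but the nitrogen is NX1 (triple-bonded), not NX3 with two H.
So the answer is (A).

A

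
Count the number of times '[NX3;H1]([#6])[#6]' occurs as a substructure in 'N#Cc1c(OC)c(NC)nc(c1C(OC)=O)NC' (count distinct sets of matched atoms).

2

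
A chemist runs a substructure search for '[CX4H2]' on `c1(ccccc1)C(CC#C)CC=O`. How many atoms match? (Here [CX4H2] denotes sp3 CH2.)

Check the 13 heavy atoms by environment: 2× C (H2, X4) → match; 1× C (H1, X4) → no; 1× C (H1, X3) → no; 1× O (H0, X1) → no; 1× C (H0, X2) → no; 1× C (H1, X2) → no; 1× c (aromatic, H0, X3) → no; 5× c (aromatic, H1, X3) → no.
That gives 2 matching atoms.

2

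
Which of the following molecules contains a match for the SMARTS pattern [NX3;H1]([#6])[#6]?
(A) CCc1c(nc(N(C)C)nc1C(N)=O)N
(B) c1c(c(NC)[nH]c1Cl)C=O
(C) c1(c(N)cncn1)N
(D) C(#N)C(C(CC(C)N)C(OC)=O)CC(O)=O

B

[NX3;H1]([#6])[#6] describes a trivalent nitrogen with one H, bonded to two carbons (a secondary amine).
(A) has a primary amide (-C(=O)NH2) but the -C(=O)NH2 nitrogen has H2, not H1.
(B) contains an N-methylamino group (-NHCH3), which satisfies every atom and bond constraint.
(C) has a primary amino group (-NH2) but the nitrogen has H2 and only one carbon neighbour.
(D) has a primary amino group (-NH2) but the nitrogen has H2 and only one carbon neighbour.
So the answer is (B).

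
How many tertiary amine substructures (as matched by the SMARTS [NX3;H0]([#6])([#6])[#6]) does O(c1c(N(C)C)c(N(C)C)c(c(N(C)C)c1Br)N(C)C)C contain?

4

[NX3;H0]([#6])([#6])[#6] is the SMARTS for a tertiary amine: a trivalent nitrogen with no H, bonded to three carbons.
The molecule carries 4 separate instances of a dimethylamino group (-N(CH3)2) meeting every constraint; each maps to a distinct set of atoms, giving 4 matches.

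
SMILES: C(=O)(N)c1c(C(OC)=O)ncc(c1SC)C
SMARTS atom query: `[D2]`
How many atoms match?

4

The query [D2] means: atom with exactly two heavy-atom neighbours.
Check the 16 heavy atoms by environment: 1× n (aromatic, D2) → match; 1× c (aromatic, D2) → match; 4× c (aromatic, D3) → no; 3× C (D1) → no; 1× S (D2) → match; 2× C (D3) → no; 2× O (D1) → no; 1× O (D2) → match; 1× N (D1) → no.
Summing the matching environments: 1 + 1 + 1 + 1 = 4 matching atoms.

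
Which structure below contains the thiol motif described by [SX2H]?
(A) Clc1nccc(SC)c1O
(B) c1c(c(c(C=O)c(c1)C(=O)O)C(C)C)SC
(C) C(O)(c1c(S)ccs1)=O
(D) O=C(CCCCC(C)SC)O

[SX2H] describes an aliphatic sulfur with two connections, one being H (a thiol).
(A) has a hydroxyl group (-OH) but it is an -OH, not an -SH.
(B) has a methylthio ether (-SCH3) but the sulfur has H0 (bonded to two carbons), not H1.
(C) contains a thiol (-SH), which satisfies every atom and bond constraint.
(D) has a methylthio ether (-SCH3) but the sulfur has H0 (bonded to two carbons), not H1.
So the answer is (C).

C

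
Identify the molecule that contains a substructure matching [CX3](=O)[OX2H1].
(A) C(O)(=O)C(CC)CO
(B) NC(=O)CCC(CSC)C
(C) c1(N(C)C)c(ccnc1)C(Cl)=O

A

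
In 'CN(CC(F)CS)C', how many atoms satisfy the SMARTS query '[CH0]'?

0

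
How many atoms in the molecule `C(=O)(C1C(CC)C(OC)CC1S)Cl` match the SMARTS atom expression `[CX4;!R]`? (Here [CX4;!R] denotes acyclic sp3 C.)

3

The query [CX4;!R] means: aliphatic carbon with four total connections, not in a ring.
Check the 13 heavy atoms by environment: 5× C (X4, in 5-ring) → no; 1× S (X2, acyclic) → no; 1× C (X3, acyclic) → no; 1× O (X1, acyclic) → no; 1× Cl (X1, acyclic) → no; 3× C (X4, acyclic) → match; 1× O (X2, acyclic) → no.
That gives 3 matching atoms.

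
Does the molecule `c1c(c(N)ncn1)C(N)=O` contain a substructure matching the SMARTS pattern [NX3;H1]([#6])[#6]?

The pattern [NX3;H1]([#6])[#6] describes a trivalent nitrogen with one H, bonded to two carbons — a secondary amine.
The closest candidate here is a primary amino group (-NH2), but the nitrogen has H2 and only one carbon neighbour. No other fragment satisfies the full query, so there is no match.

No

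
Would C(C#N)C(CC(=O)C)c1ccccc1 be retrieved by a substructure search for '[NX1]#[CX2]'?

Yes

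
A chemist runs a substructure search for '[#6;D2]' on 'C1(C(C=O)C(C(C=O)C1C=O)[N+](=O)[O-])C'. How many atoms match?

3

The query [#6;D2] means: any carbon bonded to exactly two heavy atoms.
Check the 15 heavy atoms by environment: 5× C (D3) → no; 3× C (D2) → match; 4× O (D1) → no; 1× C (D1) → no; 1× N (charge +1, D3) → no; 1× O (charge -1, D1) → no.
That gives 3 matching atoms.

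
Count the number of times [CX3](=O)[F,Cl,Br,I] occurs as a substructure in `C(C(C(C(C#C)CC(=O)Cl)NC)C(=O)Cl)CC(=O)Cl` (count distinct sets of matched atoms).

3

[CX3](=O)[F,Cl,Br,I] is the SMARTS for an acyl halide: a carbonyl carbon bonded to a halogen.
The molecule carries 3 separate instances of an acyl chloride (-C(=O)Cl) meeting every constraint; each maps to a distinct set of atoms, giving 3 matches.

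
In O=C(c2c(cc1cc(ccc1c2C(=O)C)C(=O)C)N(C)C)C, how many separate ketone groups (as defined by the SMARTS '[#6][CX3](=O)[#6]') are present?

3

[#6][CX3](=O)[#6] is the SMARTS for a ketone: a carbonyl carbon (no H) flanked by two carbons.
The molecule carries 3 separate instances of an acetyl/ketone group (-C(=O)CH3) meeting every constraint; each maps to a distinct set of atoms, giving 3 matches.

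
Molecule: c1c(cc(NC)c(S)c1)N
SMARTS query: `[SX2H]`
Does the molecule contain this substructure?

Yes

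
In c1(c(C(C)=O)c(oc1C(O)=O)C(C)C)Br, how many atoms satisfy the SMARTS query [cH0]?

4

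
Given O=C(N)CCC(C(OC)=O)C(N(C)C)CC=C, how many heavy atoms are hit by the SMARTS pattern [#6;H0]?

2

The query [#6;H0] means: any carbon with no attached hydrogen.
Check the 17 heavy atoms by environment: 4× C (H2) → no; 3× C (H1) → no; 2× C (H0) → match; 3× O (H0) → no; 3× C (H3) → no; 1× N (H0) → no; 1× N (H2) → no.
That gives 2 matching atoms.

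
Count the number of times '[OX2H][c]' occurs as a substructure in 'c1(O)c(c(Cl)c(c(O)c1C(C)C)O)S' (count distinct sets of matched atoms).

3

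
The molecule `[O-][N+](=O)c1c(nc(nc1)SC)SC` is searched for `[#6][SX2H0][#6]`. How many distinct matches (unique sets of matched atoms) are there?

[#6][SX2H0][#6] is the SMARTS for a thioether: an aliphatic sulfur bridging two carbons with no H on the sulfur.
The molecule carries 2 separate instances of a methylthio ether (-SCH3) meeting every constraint; each maps to a distinct set of atoms, giving 2 matches.

2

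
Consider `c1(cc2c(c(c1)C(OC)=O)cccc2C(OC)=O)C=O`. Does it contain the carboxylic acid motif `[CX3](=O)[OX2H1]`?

The pattern [CX3](=O)[OX2H1] describes an sp2 carbon double-bonded to O and single-bonded to an -OH oxygen — a carboxylic acid.
The closest candidate here is a methyl-ester group (-C(=O)OCH3), but the singly-bonded O has no H (OX2H0, not OX2H1). No other fragment satisfies the full query, so there is no match.

No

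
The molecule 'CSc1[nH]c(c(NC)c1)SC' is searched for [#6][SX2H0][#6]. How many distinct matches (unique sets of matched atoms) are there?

2

[#6][SX2H0][#6] is the SMARTS for a thioether: an aliphatic sulfur bridging two carbons with no H on the sulfur.
The molecule carries 2 separate instances of a methylthio ether (-SCH3) meeting every constraint; each maps to a distinct set of atoms, giving 2 matches.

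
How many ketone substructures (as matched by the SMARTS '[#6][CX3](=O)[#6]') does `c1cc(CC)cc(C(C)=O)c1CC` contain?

[#6][CX3](=O)[#6] is the SMARTS for a ketone: a carbonyl carbon (no H) flanked by two carbons.
Exactly one fragment in the molecule meets all constraints, giving 1 match.

1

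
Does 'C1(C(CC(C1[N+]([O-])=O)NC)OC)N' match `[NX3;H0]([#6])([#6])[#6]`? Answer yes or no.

No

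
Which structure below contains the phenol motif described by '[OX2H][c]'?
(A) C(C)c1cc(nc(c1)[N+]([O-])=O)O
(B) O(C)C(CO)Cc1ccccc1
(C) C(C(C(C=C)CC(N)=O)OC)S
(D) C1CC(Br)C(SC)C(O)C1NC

A

[OX2H][c] describes a hydroxyl oxygen attached to an aromatic carbon (a phenol).
(A) contains a hydroxyl group (-OH), which satisfies every atom and bond constraint.
(B) has a hydroxyl group (-OH) but the -OH is on an aliphatic carbon, not an aromatic c.
(C) has a methoxy ether (-OCH3) but the oxygen has H0, not H1.
(D) has a hydroxyl group (-OH) but the -OH is on an aliphatic carbon, not an aromatic c.
So the answer is (A).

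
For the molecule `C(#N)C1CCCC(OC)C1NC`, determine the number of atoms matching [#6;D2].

4

The query [#6;D2] means: any carbon bonded to exactly two heavy atoms.
Check the 12 heavy atoms by environment: 4× C (D2) → match; 3× C (D3) → no; 1× O (D2) → no; 2× C (D1) → no; 1× N (D2) → no; 1× N (D1) → no.
That gives 4 matching atoms.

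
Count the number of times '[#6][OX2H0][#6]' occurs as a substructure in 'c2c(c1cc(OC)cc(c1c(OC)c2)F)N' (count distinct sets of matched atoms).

2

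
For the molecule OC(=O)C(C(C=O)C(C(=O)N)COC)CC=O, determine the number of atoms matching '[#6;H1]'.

The query [#6;H1] means: any carbon bearing exactly one hydrogen.
Check the 17 heavy atoms by environment: 2× C (H2) → no; 5× C (H1) → match; 5× O (H0) → no; 2× C (H0) → no; 1× O (H1) → no; 1× N (H2) → no; 1× C (H3) → no.
That gives 5 matching atoms.

5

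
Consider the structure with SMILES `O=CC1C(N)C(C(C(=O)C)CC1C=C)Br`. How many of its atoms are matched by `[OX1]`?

2

The query [OX1] means: aliphatic oxygen with one total connection — typically a carbonyl =O or an oxide.
Check the 15 heavy atoms by environment: 7× C (X4) → no; 1× N (X3) → no; 4× C (X3) → no; 2× O (X1) → match; 1× Br (X1) → no.
That gives 2 matching atoms.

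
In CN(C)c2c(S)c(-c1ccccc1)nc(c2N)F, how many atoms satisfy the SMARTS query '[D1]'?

5

Check the 18 heavy atoms by environment: 1× n (aromatic, D2) → no; 6× c (aromatic, D3) → no; 1× N (D1) → match; 1× N (D3) → no; 2× C (D1) → match; 1× F (D1) → match; 1× S (D1) → match; 5× c (aromatic, D2) → no.
Summing the matching environments: 1 + 2 + 1 + 1 = 5 matching atoms.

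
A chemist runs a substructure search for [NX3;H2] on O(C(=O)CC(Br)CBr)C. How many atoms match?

0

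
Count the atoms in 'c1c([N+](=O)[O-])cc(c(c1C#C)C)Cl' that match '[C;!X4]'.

The query [C;!X4] means: aliphatic carbon that does not have four total connections.
Check the 13 heavy atoms by environment: 6× c (aromatic, X3) → no; 1× Cl (X1) → no; 2× C (X2) → match; 1× C (X4) → no; 1× N (charge +1, X3) → no; 1× O (charge -1, X1) → no; 1× O (X1) → no.
That gives 2 matching atoms.

2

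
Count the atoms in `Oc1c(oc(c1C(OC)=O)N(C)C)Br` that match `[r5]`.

5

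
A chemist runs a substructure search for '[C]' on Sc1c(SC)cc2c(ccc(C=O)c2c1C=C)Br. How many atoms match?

4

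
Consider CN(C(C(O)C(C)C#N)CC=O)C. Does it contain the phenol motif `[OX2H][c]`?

The pattern [OX2H][c] describes a hydroxyl oxygen attached to an aromatic carbon — a phenol.
The closest candidate here is a hydroxyl group (-OH), but the -OH is on an aliphatic carbon, not an aromatic c. No other fragment satisfies the full query, so there is no match.

No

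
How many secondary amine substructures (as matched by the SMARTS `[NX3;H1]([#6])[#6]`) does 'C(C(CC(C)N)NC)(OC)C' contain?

[NX3;H1]([#6])[#6] is the SMARTS for a secondary amine: a trivalent nitrogen with one H, bonded to two carbons.
Exactly one fragment in the molecule meets all constraints, giving 1 match.

1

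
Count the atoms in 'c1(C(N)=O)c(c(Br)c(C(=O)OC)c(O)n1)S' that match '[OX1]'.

The query [OX1] means: aliphatic oxygen with one total connection — typically a carbonyl =O or an oxide.
Check the 16 heavy atoms by environment: 1× n (aromatic, X2) → no; 5× c (aromatic, X3) → no; 2× C (X3) → no; 2× O (X1) → match; 2× O (X2) → no; 1× C (X4) → no; 1× N (X3) → no; 1× Br (X1) → no; 1× S (X2) → no.
That gives 2 matching atoms.

2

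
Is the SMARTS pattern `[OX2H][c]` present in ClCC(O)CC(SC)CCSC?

No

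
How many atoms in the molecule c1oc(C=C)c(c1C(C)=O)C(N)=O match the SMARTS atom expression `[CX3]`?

The query [CX3] means: C with X3: aliphatic carbon with exactly 3 total connections.
Check the 13 heavy atoms by environment: 1× o (aromatic, X2) → no; 4× c (aromatic, X3) → no; 4× C (X3) → match; 2× O (X1) → no; 1× C (X4) → no; 1× N (X3) → no.
That gives 4 matching atoms.

4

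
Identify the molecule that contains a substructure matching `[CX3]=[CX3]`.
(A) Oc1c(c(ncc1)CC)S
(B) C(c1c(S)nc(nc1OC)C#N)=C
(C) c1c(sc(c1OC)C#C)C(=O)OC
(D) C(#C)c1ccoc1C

B

[CX3]=[CX3] describes a non-aromatic C=C double bond between two sp2 carbons (an alkene).
(A) has an ethyl group (-CH2CH3) but its C-C bond is a single bond between CX4 carbons, not CX3=CX3.
(B) contains a vinyl group (-CH=CH2), which satisfies every atom and bond constraint.
(C) has an ethynyl group (-C#CH) but the C-C bond is a triple bond, not a double bond.
(D) has an ethynyl group (-C#CH) but the C-C bond is a triple bond, not a double bond.
So the answer is (B).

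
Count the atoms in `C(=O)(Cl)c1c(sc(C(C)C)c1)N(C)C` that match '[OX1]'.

1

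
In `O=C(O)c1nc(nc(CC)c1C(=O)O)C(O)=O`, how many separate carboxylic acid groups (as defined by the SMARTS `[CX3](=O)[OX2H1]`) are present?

[CX3](=O)[OX2H1] is the SMARTS for a carboxylic acid: an sp2 carbon double-bonded to O and single-bonded to an -OH oxygen.
The molecule carries 3 separate instances of a carboxylic acid group (-C(=O)OH) meeting every constraint; each maps to a distinct set of atoms, giving 3 matches.

3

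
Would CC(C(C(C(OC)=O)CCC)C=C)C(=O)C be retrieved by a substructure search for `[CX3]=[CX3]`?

The pattern [CX3]=[CX3] describes a non-aromatic C=C double bond between two sp2 carbons — an alkene.
The molecule carries a vinyl group (-CH=CH2), whose atoms satisfy every constraint of the query, so the pattern matches.

Yes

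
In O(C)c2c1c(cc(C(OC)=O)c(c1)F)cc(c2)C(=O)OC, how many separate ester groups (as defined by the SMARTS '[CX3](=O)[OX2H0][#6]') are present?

2

[CX3](=O)[OX2H0][#6] is the SMARTS for an ester: a carbonyl carbon bonded to an oxygen that is itself bonded to carbon (no H on that O).
The molecule carries 2 separate instances of a methyl-ester group (-C(=O)OCH3) meeting every constraint; each maps to a distinct set of atoms, giving 2 matches.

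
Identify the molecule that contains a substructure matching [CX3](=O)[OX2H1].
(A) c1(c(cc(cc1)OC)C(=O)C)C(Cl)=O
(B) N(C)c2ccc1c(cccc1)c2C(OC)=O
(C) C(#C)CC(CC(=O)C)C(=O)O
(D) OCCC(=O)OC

C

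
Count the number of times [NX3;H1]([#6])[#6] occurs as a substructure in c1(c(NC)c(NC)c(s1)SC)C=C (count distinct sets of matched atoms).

2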